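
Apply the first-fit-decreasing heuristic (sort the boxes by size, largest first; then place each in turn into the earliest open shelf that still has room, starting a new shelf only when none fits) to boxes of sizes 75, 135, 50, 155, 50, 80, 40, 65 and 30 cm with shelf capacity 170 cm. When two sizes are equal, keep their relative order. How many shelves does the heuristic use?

Sorted descending: 155, 135, 80, 75, 65, 50, 50, 40, 30.
  155 → shelf 1 (new)  [load 155/170]
  135 → shelf 2 (new)  [load 135/170]
  80 → shelf 3 (new)  [load 80/170]
  75 → shelf 3  [load 155/170]
  65 → shelf 4 (new)  [load 65/170]
  50 → shelf 4  [load 115/170]
  50 → shelf 4  [load 165/170]
  40 → shelf 5 (new)  [load 40/170]
  30 → shelf 2  [load 165/170]
5 shelves opened.

5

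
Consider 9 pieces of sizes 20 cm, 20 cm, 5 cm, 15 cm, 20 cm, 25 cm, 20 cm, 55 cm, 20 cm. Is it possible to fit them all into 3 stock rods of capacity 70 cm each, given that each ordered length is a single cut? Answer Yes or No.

Yes

A valid assignment using 3 stock rods:
  stock rod 1: 55 + 15 = 70
  stock rod 2: 25 + 20 + 20 + 5 = 70
  stock rod 3: 20 + 20 + 20 = 60
Every load is within 70 cm, so 3 stock rods suffice.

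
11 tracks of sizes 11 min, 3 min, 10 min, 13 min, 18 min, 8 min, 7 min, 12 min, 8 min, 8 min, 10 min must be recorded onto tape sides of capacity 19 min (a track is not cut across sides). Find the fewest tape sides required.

Total = 18 + 13 + 12 + 11 + 10 + 10 + 8 + 8 + 8 + 7 + 3 = 108 min.
Lower bound: ⌈108/19⌉ = 6 tape sides.
A packing using 6 tape sides:
  side 1: 18 = 18
  side 2: 13 + 3 = 16
  side 3: 12 + 7 = 19
  side 4: 11 + 8 = 19
  side 5: 10 + 8 = 18
  side 6: 10 + 8 = 18
This matches the lower bound, so 6 is optimal.

6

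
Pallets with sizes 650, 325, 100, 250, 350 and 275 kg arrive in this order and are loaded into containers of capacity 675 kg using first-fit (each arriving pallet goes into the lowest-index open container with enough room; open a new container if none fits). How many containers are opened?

3

  650 → container 1 (new)  [load 650/675]
  325 → container 2 (new)  [load 325/675]
  100 → container 2  [load 425/675]
  250 → container 2  [load 675/675]
  350 → container 3 (new)  [load 350/675]
  275 → container 3  [load 625/675]
3 containers opened.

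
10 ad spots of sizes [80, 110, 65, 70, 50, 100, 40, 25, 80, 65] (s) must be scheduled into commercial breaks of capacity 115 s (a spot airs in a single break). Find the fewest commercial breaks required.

Total = 110 + 100 + 80 + 80 + 70 + 65 + 65 + 50 + 40 + 25 = 685 s.
Lower bound: ⌈685/115⌉ = 6 commercial breaks.
Also, 7 ad spots each exceed 115/2 s, and no two of those can share a break, so at least 7 commercial breaks are needed.
A packing using 7 commercial breaks:
  break 1: 110 = 110
  break 2: 100 = 100
  break 3: 80 + 25 = 105
  break 4: 80 = 80
  break 5: 70 + 40 = 110
  break 6: 65 + 50 = 115
  break 7: 65 = 65
This matches the lower bound, so 7 is optimal.

7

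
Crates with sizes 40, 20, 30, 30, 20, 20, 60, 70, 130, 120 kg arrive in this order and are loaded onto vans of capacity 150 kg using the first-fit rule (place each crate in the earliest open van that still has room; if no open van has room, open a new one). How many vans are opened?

  40 → van 1 (new)  [load 40/150]
  20 → van 1  [load 60/150]
  30 → van 1  [load 90/150]
  30 → van 1  [load 120/150]
  20 → van 1  [load 140/150]
  20 → van 2 (new)  [load 20/150]
  60 → van 2  [load 80/150]
  70 → van 2  [load 150/150]
  130 → van 3 (new)  [load 130/150]
  120 → van 4 (new)  [load 120/150]
4 vans opened.

4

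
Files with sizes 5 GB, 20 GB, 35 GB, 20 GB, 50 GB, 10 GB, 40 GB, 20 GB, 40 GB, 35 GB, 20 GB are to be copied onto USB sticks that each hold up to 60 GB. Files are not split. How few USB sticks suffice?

5

Total = 50 + 40 + 40 + 35 + 35 + 20 + 20 + 20 + 20 + 10 + 5 = 295 GB.
Lower bound: ⌈295/60⌉ = 5 USB sticks.
A packing using 5 USB sticks:
  USB stick 1: 50 + 10 = 60
  USB stick 2: 40 + 20 = 60
  USB stick 3: 40 + 20 = 60
  USB stick 4: 35 + 20 + 5 = 60
  USB stick 5: 35 + 20 = 55
This matches the lower bound, so 5 is optimal.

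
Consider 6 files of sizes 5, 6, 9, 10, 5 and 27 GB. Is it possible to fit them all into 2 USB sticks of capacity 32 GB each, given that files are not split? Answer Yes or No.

Yes

A valid assignment using 2 USB sticks:
  USB stick 1: 27 + 5 = 32
  USB stick 2: 10 + 9 + 6 + 5 = 30
Every load is within 32 GB, so 2 USB sticks suffice.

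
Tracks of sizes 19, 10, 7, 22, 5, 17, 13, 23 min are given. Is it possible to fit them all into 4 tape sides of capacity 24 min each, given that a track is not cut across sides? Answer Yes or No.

No

Total = 116 min; ⌈116/24⌉ = 5.
At least 5 tape sides are required, but only 4 are allowed.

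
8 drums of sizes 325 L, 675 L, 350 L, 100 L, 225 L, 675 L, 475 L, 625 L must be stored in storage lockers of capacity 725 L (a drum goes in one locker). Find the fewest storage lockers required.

5

Total = 675 + 675 + 625 + 475 + 350 + 325 + 225 + 100 = 3450 L.
Lower bound: ⌈3450/725⌉ = 5 storage lockers.
A packing using 5 storage lockers:
  locker 1: 675 = 675
  locker 2: 675 = 675
  locker 3: 625 + 100 = 725
  locker 4: 475 + 225 = 700
  locker 5: 350 + 325 = 675
This matches the lower bound, so 5 is optimal.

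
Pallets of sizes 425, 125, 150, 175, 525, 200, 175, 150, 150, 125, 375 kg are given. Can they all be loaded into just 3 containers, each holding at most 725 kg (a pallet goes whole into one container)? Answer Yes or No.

No

Total = 2575 kg; ⌈2575/725⌉ = 4.
At least 4 containers are required, but only 3 are allowed.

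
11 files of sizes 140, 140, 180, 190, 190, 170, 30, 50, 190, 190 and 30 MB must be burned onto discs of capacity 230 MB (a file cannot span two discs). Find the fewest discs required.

Total = 190 + 190 + 190 + 190 + 180 + 170 + 140 + 140 + 50 + 30 + 30 = 1500 MB.
Lower bound: ⌈1500/230⌉ = 7 discs.
Also, 8 files each exceed 115 MB, and no two of those can share a disc, so at least 8 discs are needed.
A packing using 8 discs:
  disc 1: 190 + 30 = 220
  disc 2: 190 + 30 = 220
  disc 3: 190 = 190
  disc 4: 190 = 190
  disc 5: 180 + 50 = 230
  disc 6: 170 = 170
  disc 7: 140 = 140
  disc 8: 140 = 140
This matches the lower bound, so 8 is optimal.

8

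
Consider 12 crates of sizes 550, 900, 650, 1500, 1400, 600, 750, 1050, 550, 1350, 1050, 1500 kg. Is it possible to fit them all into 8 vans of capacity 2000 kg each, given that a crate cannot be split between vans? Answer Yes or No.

A valid assignment using 7 vans:
  van 1: 1500 = 1500
  van 2: 1500 = 1500
  van 3: 1400 + 600 = 2000
  van 4: 1350 + 650 = 2000
  van 5: 1050 + 900 = 1950
  van 6: 1050 + 750 = 1800
  van 7: 550 + 550 = 1100
That uses only 7 ≤ 8, so 8 vans are enough.

Yes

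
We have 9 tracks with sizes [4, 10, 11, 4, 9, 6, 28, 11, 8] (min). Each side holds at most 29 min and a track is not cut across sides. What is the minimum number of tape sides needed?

4

Total = 28 + 11 + 11 + 10 + 9 + 8 + 6 + 4 + 4 = 91 min.
Lower bound: ⌈91/29⌉ = 4 tape sides.
A packing using 4 tape sides:
  side 1: 28 = 28
  side 2: 11 + 11 + 6 = 28
  side 3: 10 + 9 + 8 = 27
  side 4: 4 + 4 = 8
This matches the lower bound, so 4 is optimal.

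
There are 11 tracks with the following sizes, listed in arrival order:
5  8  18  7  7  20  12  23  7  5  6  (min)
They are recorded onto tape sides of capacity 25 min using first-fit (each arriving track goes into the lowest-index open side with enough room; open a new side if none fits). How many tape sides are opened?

  5 → side 1 (new)  [load 5/25]
  8 → side 1  [load 13/25]
  18 → side 2 (new)  [load 18/25]
  7 → side 1  [load 20/25]
  7 → side 2  [load 25/25]
  20 → side 3 (new)  [load 20/25]
  12 → side 4 (new)  [load 12/25]
  23 → side 5 (new)  [load 23/25]
  7 → side 4  [load 19/25]
  5 → side 1  [load 25/25]
  6 → side 4  [load 25/25]
5 tape sides opened.

5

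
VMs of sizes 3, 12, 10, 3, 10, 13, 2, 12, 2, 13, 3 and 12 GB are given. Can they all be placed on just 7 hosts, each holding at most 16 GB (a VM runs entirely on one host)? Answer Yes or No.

Yes

A valid assignment using 7 hosts:
  host 1: 13 + 3 = 16
  host 2: 13 + 3 = 16
  host 3: 12 + 3 = 15
  host 4: 12 + 2 + 2 = 16
  host 5: 12 = 12
  host 6: 10 = 10
  host 7: 10 = 10
Every load is within 16 GB, so 7 hosts suffice.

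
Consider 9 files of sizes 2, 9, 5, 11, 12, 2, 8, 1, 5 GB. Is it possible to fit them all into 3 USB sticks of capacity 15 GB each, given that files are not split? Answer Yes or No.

Total = 55 GB; ⌈55/15⌉ = 4.
At least 4 USB sticks are required, but only 3 are allowed.

No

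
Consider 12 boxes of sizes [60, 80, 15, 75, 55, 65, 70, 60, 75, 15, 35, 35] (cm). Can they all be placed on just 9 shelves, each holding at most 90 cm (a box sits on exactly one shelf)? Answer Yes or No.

A valid assignment using 9 shelves:
  shelf 1: 80 = 80
  shelf 2: 75 + 15 = 90
  shelf 3: 75 + 15 = 90
  shelf 4: 70 = 70
  shelf 5: 65 = 65
  shelf 6: 60 = 60
  shelf 7: 60 = 60
  shelf 8: 55 + 35 = 90
  shelf 9: 35 = 35
Every load is within 90 cm, so 9 shelves suffice.

Yes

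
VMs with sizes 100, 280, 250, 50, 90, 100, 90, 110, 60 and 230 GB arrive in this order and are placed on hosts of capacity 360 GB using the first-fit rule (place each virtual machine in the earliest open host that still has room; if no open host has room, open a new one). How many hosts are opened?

4

  100 → host 1 (new)  [load 100/360]
  280 → host 2 (new)  [load 280/360]
  250 → host 1  [load 350/360]
  50 → host 2  [load 330/360]
  90 → host 3 (new)  [load 90/360]
  100 → host 3  [load 190/360]
  90 → host 3  [load 280/360]
  110 → host 4 (new)  [load 110/360]
  60 → host 3  [load 340/360]
  230 → host 4  [load 340/360]
4 hosts opened.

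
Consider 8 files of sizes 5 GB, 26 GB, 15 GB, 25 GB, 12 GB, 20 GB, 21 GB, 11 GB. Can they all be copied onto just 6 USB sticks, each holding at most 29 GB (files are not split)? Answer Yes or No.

Yes

A valid assignment using 6 USB sticks:
  USB stick 1: 26 = 26
  USB stick 2: 25 = 25
  USB stick 3: 21 + 5 = 26
  USB stick 4: 20 = 20
  USB stick 5: 15 + 12 = 27
  USB stick 6: 11 = 11
Every load is within 29 GB, so 6 USB sticks suffice.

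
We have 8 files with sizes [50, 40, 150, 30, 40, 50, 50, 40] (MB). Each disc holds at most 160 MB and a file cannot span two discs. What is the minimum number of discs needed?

3

Total = 150 + 50 + 50 + 50 + 40 + 40 + 40 + 30 = 450 MB.
Lower bound: ⌈450/160⌉ = 3 discs.
A packing using 3 discs:
  disc 1: 150 = 150
  disc 2: 50 + 50 + 50 = 150
  disc 3: 40 + 40 + 40 + 30 = 150
This matches the lower bound, so 3 is optimal.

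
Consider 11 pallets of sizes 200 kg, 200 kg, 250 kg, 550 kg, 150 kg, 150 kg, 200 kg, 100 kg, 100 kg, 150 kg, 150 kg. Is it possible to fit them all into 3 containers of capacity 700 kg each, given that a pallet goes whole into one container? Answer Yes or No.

Total = 2200 kg; ⌈2200/700⌉ = 4.
At least 4 containers are required, but only 3 are allowed.

No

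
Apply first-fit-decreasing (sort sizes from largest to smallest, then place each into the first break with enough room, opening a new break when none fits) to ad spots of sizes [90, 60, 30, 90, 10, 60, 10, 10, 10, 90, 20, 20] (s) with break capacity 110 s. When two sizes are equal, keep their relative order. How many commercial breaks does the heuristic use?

Sorted descending: 90, 90, 90, 60, 60, 30, 20, 20, 10, 10, 10, 10.
  90 → break 1 (new)  [load 90/110]
  90 → break 2 (new)  [load 90/110]
  90 → break 3 (new)  [load 90/110]
  60 → break 4 (new)  [load 60/110]
  60 → break 5 (new)  [load 60/110]
  30 → break 4  [load 90/110]
  20 → break 1  [load 110/110]
  20 → break 2  [load 110/110]
  10 → break 3  [load 100/110]
  10 → break 3  [load 110/110]
  10 → break 4  [load 100/110]
  10 → break 4  [load 110/110]
5 commercial breaks opened.

5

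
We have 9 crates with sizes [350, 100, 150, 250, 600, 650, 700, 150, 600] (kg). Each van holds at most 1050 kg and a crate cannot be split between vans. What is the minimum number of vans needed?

4

Total = 700 + 650 + 600 + 600 + 350 + 250 + 150 + 150 + 100 = 3550 kg.
Lower bound: ⌈3550/1050⌉ = 4 vans.
A packing using 4 vans:
  van 1: 700 + 350 = 1050
  van 2: 650 + 250 + 150 = 1050
  van 3: 600 + 150 + 100 = 850
  van 4: 600 = 600
This matches the lower bound, so 4 is optimal.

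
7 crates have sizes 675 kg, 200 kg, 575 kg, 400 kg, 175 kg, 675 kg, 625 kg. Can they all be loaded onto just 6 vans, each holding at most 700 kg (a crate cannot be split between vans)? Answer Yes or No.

A valid assignment using 6 vans:
  van 1: 675 = 675
  van 2: 675 = 675
  van 3: 625 = 625
  van 4: 575 = 575
  van 5: 400 + 200 = 600
  van 6: 175 = 175
Every load is within 700 kg, so 6 vans suffice.

Yes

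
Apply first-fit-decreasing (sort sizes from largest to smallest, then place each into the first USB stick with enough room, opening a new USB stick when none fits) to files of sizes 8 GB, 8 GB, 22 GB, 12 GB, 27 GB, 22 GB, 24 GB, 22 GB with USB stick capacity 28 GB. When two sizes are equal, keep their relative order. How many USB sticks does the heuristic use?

Sorted descending: 27, 24, 22, 22, 22, 12, 8, 8.
  27 → USB stick 1 (new)  [load 27/28]
  24 → USB stick 2 (new)  [load 24/28]
  22 → USB stick 3 (new)  [load 22/28]
  22 → USB stick 4 (new)  [load 22/28]
  22 → USB stick 5 (new)  [load 22/28]
  12 → USB stick 6 (new)  [load 12/28]
  8 → USB stick 6  [load 20/28]
  8 → USB stick 6  [load 28/28]
6 USB sticks opened.

6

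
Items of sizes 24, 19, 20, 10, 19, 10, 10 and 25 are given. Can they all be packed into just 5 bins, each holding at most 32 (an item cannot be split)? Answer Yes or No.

Yes

A valid assignment using 5 bins:
  bin 1: 25 = 25
  bin 2: 24 = 24
  bin 3: 20 + 10 = 30
  bin 4: 19 + 10 = 29
  bin 5: 19 + 10 = 29
Every load is within 32, so 5 bins suffice.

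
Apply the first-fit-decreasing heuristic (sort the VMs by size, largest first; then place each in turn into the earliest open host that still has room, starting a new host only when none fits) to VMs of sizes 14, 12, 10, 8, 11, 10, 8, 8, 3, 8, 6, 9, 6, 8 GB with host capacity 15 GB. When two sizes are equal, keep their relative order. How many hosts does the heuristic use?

Sorted descending: 14, 12, 11, 10, 10, 9, 8, 8, 8, 8, 8, 6, 6, 3.
  14 → host 1 (new)  [load 14/15]
  12 → host 2 (new)  [load 12/15]
  11 → host 3 (new)  [load 11/15]
  10 → host 4 (new)  [load 10/15]
  10 → host 5 (new)  [load 10/15]
  9 → host 6 (new)  [load 9/15]
  8 → host 7 (new)  [load 8/15]
  8 → host 8 (new)  [load 8/15]
  8 → host 9 (new)  [load 8/15]
  8 → host 10 (new)  [load 8/15]
  8 → host 11 (new)  [load 8/15]
  6 → host 6  [load 15/15]
  6 → host 7  [load 14/15]
  3 → host 2  [load 15/15]
11 hosts opened.

11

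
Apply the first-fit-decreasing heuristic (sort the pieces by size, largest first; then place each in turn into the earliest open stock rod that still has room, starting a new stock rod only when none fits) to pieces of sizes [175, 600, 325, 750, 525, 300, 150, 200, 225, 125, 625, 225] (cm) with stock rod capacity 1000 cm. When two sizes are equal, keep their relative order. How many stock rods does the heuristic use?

Sorted descending: 750, 625, 600, 525, 325, 300, 225, 225, 200, 175, 150, 125.
  750 → stock rod 1 (new)  [load 750/1000]
  625 → stock rod 2 (new)  [load 625/1000]
  600 → stock rod 3 (new)  [load 600/1000]
  525 → stock rod 4 (new)  [load 525/1000]
  325 → stock rod 2  [load 950/1000]
  300 → stock rod 3  [load 900/1000]
  225 → stock rod 1  [load 975/1000]
  225 → stock rod 4  [load 750/1000]
  200 → stock rod 4  [load 950/1000]
  175 → stock rod 5 (new)  [load 175/1000]
  150 → stock rod 5  [load 325/1000]
  125 → stock rod 5  [load 450/1000]
5 stock rods opened.

5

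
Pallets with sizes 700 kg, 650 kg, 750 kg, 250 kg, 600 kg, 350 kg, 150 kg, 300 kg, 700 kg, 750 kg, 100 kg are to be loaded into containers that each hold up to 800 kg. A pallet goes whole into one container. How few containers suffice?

8

Total = 750 + 750 + 700 + 700 + 650 + 600 + 350 + 300 + 250 + 150 + 100 = 5300 kg.
Lower bound: ⌈5300/800⌉ = 7 containers.
A packing using 8 containers:
  container 1: 750 = 750
  container 2: 750 = 750
  container 3: 700 + 100 = 800
  container 4: 700 = 700
  container 5: 650 + 150 = 800
  container 6: 600 = 600
  container 7: 350 + 300 = 650
  container 8: 250 = 250
No arrangement into 7 containers stays within capacity, so 8 is optimal.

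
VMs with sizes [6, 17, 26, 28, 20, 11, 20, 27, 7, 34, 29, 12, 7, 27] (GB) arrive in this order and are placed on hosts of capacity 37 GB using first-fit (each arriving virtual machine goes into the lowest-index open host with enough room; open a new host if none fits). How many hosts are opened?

  6 → host 1 (new)  [load 6/37]
  17 → host 1  [load 23/37]
  26 → host 2 (new)  [load 26/37]
  28 → host 3 (new)  [load 28/37]
  20 → host 4 (new)  [load 20/37]
  11 → host 1  [load 34/37]
  20 → host 5 (new)  [load 20/37]
  27 → host 6 (new)  [load 27/37]
  7 → host 2  [load 33/37]
  34 → host 7 (new)  [load 34/37]
  29 → host 8 (new)  [load 29/37]
  12 → host 4  [load 32/37]
  7 → host 3  [load 35/37]
  27 → host 9 (new)  [load 27/37]
9 hosts opened.

9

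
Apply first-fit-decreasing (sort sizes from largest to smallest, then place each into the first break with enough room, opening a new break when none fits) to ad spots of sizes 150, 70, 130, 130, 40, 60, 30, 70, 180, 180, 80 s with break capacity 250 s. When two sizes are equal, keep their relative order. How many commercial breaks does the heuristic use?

Sorted descending: 180, 180, 150, 130, 130, 80, 70, 70, 60, 40, 30.
  180 → break 1 (new)  [load 180/250]
  180 → break 2 (new)  [load 180/250]
  150 → break 3 (new)  [load 150/250]
  130 → break 4 (new)  [load 130/250]
  130 → break 5 (new)  [load 130/250]
  80 → break 3  [load 230/250]
  70 → break 1  [load 250/250]
  70 → break 2  [load 250/250]
  60 → break 4  [load 190/250]
  40 → break 4  [load 230/250]
  30 → break 5  [load 160/250]
5 commercial breaks opened.

5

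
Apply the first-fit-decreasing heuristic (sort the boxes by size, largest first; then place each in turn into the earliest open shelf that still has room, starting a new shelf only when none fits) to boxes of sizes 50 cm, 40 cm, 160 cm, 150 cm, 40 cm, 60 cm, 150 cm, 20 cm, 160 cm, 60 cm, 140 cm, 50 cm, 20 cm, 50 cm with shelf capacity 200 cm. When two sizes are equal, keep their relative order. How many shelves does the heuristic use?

Sorted descending: 160, 160, 150, 150, 140, 60, 60, 50, 50, 50, 40, 40, 20, 20.
  160 → shelf 1 (new)  [load 160/200]
  160 → shelf 2 (new)  [load 160/200]
  150 → shelf 3 (new)  [load 150/200]
  150 → shelf 4 (new)  [load 150/200]
  140 → shelf 5 (new)  [load 140/200]
  60 → shelf 5  [load 200/200]
  60 → shelf 6 (new)  [load 60/200]
  50 → shelf 3  [load 200/200]
  50 → shelf 4  [load 200/200]
  50 → shelf 6  [load 110/200]
  40 → shelf 1  [load 200/200]
  40 → shelf 2  [load 200/200]
  20 → shelf 6  [load 130/200]
  20 → shelf 6  [load 150/200]
6 shelves opened.

6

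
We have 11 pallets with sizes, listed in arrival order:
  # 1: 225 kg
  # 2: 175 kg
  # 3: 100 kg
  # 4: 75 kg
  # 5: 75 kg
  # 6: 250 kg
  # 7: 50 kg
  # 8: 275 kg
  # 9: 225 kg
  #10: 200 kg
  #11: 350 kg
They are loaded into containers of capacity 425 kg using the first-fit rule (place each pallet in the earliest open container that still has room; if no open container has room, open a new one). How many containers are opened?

  225 → container 1 (new)  [load 225/425]
  175 → container 1  [load 400/425]
  100 → container 2 (new)  [load 100/425]
  75 → container 2  [load 175/425]
  75 → container 2  [load 250/425]
  250 → container 3 (new)  [load 250/425]
  50 → container 2  [load 300/425]
  275 → container 4 (new)  [load 275/425]
  225 → container 5 (new)  [load 225/425]
  200 → container 5  [load 425/425]
  350 → container 6 (new)  [load 350/425]
6 containers opened.

6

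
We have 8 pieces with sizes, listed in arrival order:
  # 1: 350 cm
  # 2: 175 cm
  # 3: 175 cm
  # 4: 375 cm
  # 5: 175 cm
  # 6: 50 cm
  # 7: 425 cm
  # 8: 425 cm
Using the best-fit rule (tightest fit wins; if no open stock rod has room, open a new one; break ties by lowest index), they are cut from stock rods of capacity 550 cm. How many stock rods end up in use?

5

  350 → stock rod 1 (new)  [load 350/550]
  175 → stock rod 1  [load 525/550]
  175 → stock rod 2 (new)  [load 175/550]
  375 → stock rod 2  [load 550/550]
  175 → stock rod 3 (new)  [load 175/550]
  50 → stock rod 3  [load 225/550]
  425 → stock rod 4 (new)  [load 425/550]
  425 → stock rod 5 (new)  [load 425/550]
5 stock rods opened.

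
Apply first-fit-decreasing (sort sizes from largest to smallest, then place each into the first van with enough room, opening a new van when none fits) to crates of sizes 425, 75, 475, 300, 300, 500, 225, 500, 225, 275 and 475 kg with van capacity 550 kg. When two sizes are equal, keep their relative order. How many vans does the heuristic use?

Sorted descending: 500, 500, 475, 475, 425, 300, 300, 275, 225, 225, 75.
  500 → van 1 (new)  [load 500/550]
  500 → van 2 (new)  [load 500/550]
  475 → van 3 (new)  [load 475/550]
  475 → van 4 (new)  [load 475/550]
  425 → van 5 (new)  [load 425/550]
  300 → van 6 (new)  [load 300/550]
  300 → van 7 (new)  [load 300/550]
  275 → van 8 (new)  [load 275/550]
  225 → van 6  [load 525/550]
  225 → van 7  [load 525/550]
  75 → van 3  [load 550/550]
8 vans opened.

8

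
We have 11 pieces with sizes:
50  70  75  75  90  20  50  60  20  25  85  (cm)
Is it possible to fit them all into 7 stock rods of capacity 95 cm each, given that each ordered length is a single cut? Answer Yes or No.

Total = 620 cm; ⌈620/95⌉ = 7.
8 pieces each exceed half the capacity and cannot share a stock rod, forcing at least 8 stock rods.
At least 8 stock rods are required, but only 7 are allowed.

No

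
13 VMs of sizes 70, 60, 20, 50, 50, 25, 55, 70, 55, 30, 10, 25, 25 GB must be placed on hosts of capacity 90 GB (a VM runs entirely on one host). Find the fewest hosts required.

Total = 70 + 70 + 60 + 55 + 55 + 50 + 50 + 30 + 25 + 25 + 25 + 20 + 10 = 545 GB.
Lower bound: ⌈545/90⌉ = 7 hosts.
A packing using 7 hosts:
  host 1: 70 + 20 = 90
  host 2: 70 + 10 = 80
  host 3: 60 + 30 = 90
  host 4: 55 + 25 = 80
  host 5: 55 + 25 = 80
  host 6: 50 + 25 = 75
  host 7: 50 = 50
This matches the lower bound, so 7 is optimal.

7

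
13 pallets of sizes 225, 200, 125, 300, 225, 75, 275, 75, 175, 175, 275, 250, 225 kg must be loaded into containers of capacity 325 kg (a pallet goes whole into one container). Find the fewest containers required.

10

Total = 300 + 275 + 275 + 250 + 225 + 225 + 225 + 200 + 175 + 175 + 125 + 75 + 75 = 2600 kg.
Lower bound: ⌈2600/325⌉ = 8 containers.
Also, 10 pallets each exceed 325/2 kg, and no two of those can share a container, so at least 10 containers are needed.
A packing using 10 containers:
  container 1: 300 = 300
  container 2: 275 = 275
  container 3: 275 = 275
  container 4: 250 + 75 = 325
  container 5: 225 + 75 = 300
  container 6: 225 = 225
  container 7: 225 = 225
  container 8: 200 + 125 = 325
  container 9: 175 = 175
  container 10: 175 = 175
This matches the lower bound, so 10 is optimal.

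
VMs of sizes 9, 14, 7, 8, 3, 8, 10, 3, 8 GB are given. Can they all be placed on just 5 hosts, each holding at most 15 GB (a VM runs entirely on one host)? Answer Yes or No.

No

Total = 70 GB; ⌈70/15⌉ = 5.
6 VMs each exceed half the capacity and cannot share a host, forcing at least 6 hosts.
At least 6 hosts are required, but only 5 are allowed.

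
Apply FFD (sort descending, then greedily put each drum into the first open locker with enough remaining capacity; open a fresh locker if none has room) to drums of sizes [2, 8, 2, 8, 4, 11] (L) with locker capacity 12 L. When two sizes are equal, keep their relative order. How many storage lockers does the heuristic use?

Sorted descending: 11, 8, 8, 4, 2, 2.
  11 → locker 1 (new)  [load 11/12]
  8 → locker 2 (new)  [load 8/12]
  8 → locker 3 (new)  [load 8/12]
  4 → locker 2  [load 12/12]
  2 → locker 3  [load 10/12]
  2 → locker 3  [load 12/12]
3 storage lockers opened.

3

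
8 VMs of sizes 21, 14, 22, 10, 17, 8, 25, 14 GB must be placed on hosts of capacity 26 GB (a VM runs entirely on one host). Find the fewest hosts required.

6

Total = 25 + 22 + 21 + 17 + 14 + 14 + 10 + 8 = 131 GB.
Lower bound: ⌈131/26⌉ = 6 hosts.
A packing using 6 hosts:
  host 1: 25 = 25
  host 2: 22 = 22
  host 3: 21 = 21
  host 4: 17 + 8 = 25
  host 5: 14 + 10 = 24
  host 6: 14 = 14
This matches the lower bound, so 6 is optimal.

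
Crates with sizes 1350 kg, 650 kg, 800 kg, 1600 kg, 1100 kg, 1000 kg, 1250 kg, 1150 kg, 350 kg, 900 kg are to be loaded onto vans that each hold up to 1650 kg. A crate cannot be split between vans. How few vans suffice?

8

Total = 1600 + 1350 + 1250 + 1150 + 1100 + 1000 + 900 + 800 + 650 + 350 = 10150 kg.
Lower bound: ⌈10150/1650⌉ = 7 vans.
A packing using 8 vans:
  van 1: 1600 = 1600
  van 2: 1350 = 1350
  van 3: 1250 + 350 = 1600
  van 4: 1150 = 1150
  van 5: 1100 = 1100
  van 6: 1000 + 650 = 1650
  van 7: 900 = 900
  van 8: 800 = 800
No arrangement into 7 vans stays within capacity, so 8 is optimal.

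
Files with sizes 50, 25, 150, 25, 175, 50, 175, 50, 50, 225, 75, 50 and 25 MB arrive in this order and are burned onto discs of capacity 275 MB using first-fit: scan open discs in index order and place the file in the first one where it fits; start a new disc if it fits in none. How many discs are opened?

  50 → disc 1 (new)  [load 50/275]
  25 → disc 1  [load 75/275]
  150 → disc 1  [load 225/275]
  25 → disc 1  [load 250/275]
  175 → disc 2 (new)  [load 175/275]
  50 → disc 2  [load 225/275]
  175 → disc 3 (new)  [load 175/275]
  50 → disc 2  [load 275/275]
  50 → disc 3  [load 225/275]
  225 → disc 4 (new)  [load 225/275]
  75 → disc 5 (new)  [load 75/275]
  50 → disc 3  [load 275/275]
  25 → disc 1  [load 275/275]
5 discs opened.

5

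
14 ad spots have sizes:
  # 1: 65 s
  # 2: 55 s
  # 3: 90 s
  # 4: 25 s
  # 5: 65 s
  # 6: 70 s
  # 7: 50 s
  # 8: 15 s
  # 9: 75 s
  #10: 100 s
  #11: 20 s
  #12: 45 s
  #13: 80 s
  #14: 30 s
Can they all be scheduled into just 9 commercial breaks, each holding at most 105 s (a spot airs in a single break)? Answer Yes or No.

Yes

A valid assignment using 9 commercial breaks:
  break 1: 100 = 100
  break 2: 90 + 15 = 105
  break 3: 80 + 25 = 105
  break 4: 75 + 30 = 105
  break 5: 70 + 20 = 90
  break 6: 65 = 65
  break 7: 65 = 65
  break 8: 55 + 50 = 105
  break 9: 45 = 45
Every load is within 105 s, so 9 commercial breaks suffice.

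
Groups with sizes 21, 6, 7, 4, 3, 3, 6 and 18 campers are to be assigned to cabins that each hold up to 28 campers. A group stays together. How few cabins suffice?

Total = 21 + 18 + 7 + 6 + 6 + 4 + 3 + 3 = 68 campers.
Lower bound: ⌈68/28⌉ = 3 cabins.
A packing using 3 cabins:
  cabin 1: 21 + 7 = 28
  cabin 2: 18 + 6 + 4 = 28
  cabin 3: 6 + 3 + 3 = 12
This matches the lower bound, so 3 is optimal.

3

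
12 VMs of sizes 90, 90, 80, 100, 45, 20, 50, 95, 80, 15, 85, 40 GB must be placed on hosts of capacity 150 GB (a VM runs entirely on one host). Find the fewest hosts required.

7

Total = 100 + 95 + 90 + 90 + 85 + 80 + 80 + 50 + 45 + 40 + 20 + 15 = 790 GB.
Lower bound: ⌈790/150⌉ = 6 hosts.
Also, 7 VMs each exceed 75 GB, and no two of those can share a host, so at least 7 hosts are needed.
A packing using 7 hosts:
  host 1: 100 + 50 = 150
  host 2: 95 + 45 = 140
  host 3: 90 + 40 + 20 = 150
  host 4: 90 + 15 = 105
  host 5: 85 = 85
  host 6: 80 = 80
  host 7: 80 = 80
This matches the lower bound, so 7 is optimal.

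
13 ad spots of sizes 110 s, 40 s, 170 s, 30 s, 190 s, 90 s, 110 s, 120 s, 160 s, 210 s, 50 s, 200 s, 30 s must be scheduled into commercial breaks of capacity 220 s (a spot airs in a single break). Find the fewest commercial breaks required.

8

Total = 210 + 200 + 190 + 170 + 160 + 120 + 110 + 110 + 90 + 50 + 40 + 30 + 30 = 1510 s.
Lower bound: ⌈1510/220⌉ = 7 commercial breaks.
A packing using 8 commercial breaks:
  break 1: 210 = 210
  break 2: 200 = 200
  break 3: 190 + 30 = 220
  break 4: 170 + 50 = 220
  break 5: 160 + 40 = 200
  break 6: 120 + 90 = 210
  break 7: 110 + 110 = 220
  break 8: 30 = 30
No arrangement into 7 commercial breaks stays within capacity, so 8 is optimal.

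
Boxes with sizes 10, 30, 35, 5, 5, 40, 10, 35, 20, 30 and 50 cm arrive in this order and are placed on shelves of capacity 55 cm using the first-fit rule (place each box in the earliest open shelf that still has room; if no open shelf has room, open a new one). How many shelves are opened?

6

  10 → shelf 1 (new)  [load 10/55]
  30 → shelf 1  [load 40/55]
  35 → shelf 2 (new)  [load 35/55]
  5 → shelf 1  [load 45/55]
  5 → shelf 1  [load 50/55]
  40 → shelf 3 (new)  [load 40/55]
  10 → shelf 2  [load 45/55]
  35 → shelf 4 (new)  [load 35/55]
  20 → shelf 4  [load 55/55]
  30 → shelf 5 (new)  [load 30/55]
  50 → shelf 6 (new)  [load 50/55]
6 shelves opened.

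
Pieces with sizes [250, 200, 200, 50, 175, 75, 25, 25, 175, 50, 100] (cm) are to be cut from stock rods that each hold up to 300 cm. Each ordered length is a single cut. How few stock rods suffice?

Total = 250 + 200 + 200 + 175 + 175 + 100 + 75 + 50 + 50 + 25 + 25 = 1325 cm.
Lower bound: ⌈1325/300⌉ = 5 stock rods.
A packing using 5 stock rods:
  stock rod 1: 250 + 50 = 300
  stock rod 2: 200 + 100 = 300
  stock rod 3: 200 + 75 + 25 = 300
  stock rod 4: 175 + 50 + 25 = 250
  stock rod 5: 175 = 175
This matches the lower bound, so 5 is optimal.

5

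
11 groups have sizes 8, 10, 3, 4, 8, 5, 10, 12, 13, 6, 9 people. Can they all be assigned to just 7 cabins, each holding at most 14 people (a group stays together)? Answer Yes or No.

A valid assignment using 7 cabins:
  cabin 1: 13 = 13
  cabin 2: 12 = 12
  cabin 3: 10 + 4 = 14
  cabin 4: 10 + 3 = 13
  cabin 5: 9 + 5 = 14
  cabin 6: 8 + 6 = 14
  cabin 7: 8 = 8
Every load is within 14 people, so 7 cabins suffice.

Yes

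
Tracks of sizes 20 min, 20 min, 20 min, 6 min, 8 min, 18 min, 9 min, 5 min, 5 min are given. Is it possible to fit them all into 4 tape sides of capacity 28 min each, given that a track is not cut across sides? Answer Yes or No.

No

Total = 111 min; ⌈111/28⌉ = 4.
The bound of 4 does not rule out 4, but exhaustive search shows no assignment into 4 tape sides of capacity 28 min exists — the minimum is 5.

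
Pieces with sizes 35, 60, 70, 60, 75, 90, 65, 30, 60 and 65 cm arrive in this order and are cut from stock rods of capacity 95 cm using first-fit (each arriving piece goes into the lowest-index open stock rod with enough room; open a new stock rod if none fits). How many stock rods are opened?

8

  35 → stock rod 1 (new)  [load 35/95]
  60 → stock rod 1  [load 95/95]
  70 → stock rod 2 (new)  [load 70/95]
  60 → stock rod 3 (new)  [load 60/95]
  75 → stock rod 4 (new)  [load 75/95]
  90 → stock rod 5 (new)  [load 90/95]
  65 → stock rod 6 (new)  [load 65/95]
  30 → stock rod 3  [load 90/95]
  60 → stock rod 7 (new)  [load 60/95]
  65 → stock rod 8 (new)  [load 65/95]
8 stock rods opened.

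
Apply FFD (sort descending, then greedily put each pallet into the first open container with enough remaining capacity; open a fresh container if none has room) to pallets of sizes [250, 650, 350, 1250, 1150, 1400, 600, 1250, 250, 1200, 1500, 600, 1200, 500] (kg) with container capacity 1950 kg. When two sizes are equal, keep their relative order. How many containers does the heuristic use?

7

Sorted descending: 1500, 1400, 1250, 1250, 1200, 1200, 1150, 650, 600, 600, 500, 350, 250, 250.
  1500 → container 1 (new)  [load 1500/1950]
  1400 → container 2 (new)  [load 1400/1950]
  1250 → container 3 (new)  [load 1250/1950]
  1250 → container 4 (new)  [load 1250/1950]
  1200 → container 5 (new)  [load 1200/1950]
  1200 → container 6 (new)  [load 1200/1950]
  1150 → container 7 (new)  [load 1150/1950]
  650 → container 3  [load 1900/1950]
  600 → container 4  [load 1850/1950]
  600 → container 5  [load 1800/1950]
  500 → container 2  [load 1900/1950]
  350 → container 1  [load 1850/1950]
  250 → container 6  [load 1450/1950]
  250 → container 6  [load 1700/1950]
7 containers opened.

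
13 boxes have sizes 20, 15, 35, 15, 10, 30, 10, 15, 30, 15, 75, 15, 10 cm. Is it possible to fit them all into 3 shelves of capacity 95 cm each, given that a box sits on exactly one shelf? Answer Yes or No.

Total = 295 cm; ⌈295/95⌉ = 4.
At least 4 shelves are required, but only 3 are allowed.

No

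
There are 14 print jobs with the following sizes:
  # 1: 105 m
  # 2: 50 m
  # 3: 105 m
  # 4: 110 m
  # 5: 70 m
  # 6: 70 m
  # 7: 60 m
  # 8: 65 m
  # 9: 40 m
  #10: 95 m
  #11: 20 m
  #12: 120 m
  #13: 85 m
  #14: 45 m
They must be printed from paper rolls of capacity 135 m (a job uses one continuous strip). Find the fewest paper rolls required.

9

Total = 120 + 110 + 105 + 105 + 95 + 85 + 70 + 70 + 65 + 60 + 50 + 45 + 40 + 20 = 1040 m.
Lower bound: ⌈1040/135⌉ = 8 paper rolls.
A packing using 9 paper rolls:
  roll 1: 120 = 120
  roll 2: 110 + 20 = 130
  roll 3: 105 = 105
  roll 4: 105 = 105
  roll 5: 95 + 40 = 135
  roll 6: 85 + 50 = 135
  roll 7: 70 + 65 = 135
  roll 8: 70 + 60 = 130
  roll 9: 45 = 45
No arrangement into 8 paper rolls stays within capacity, so 9 is optimal.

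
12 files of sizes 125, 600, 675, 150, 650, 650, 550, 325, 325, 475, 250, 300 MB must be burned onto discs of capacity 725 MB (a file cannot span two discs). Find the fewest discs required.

8

Total = 675 + 650 + 650 + 600 + 550 + 475 + 325 + 325 + 300 + 250 + 150 + 125 = 5075 MB.
Lower bound: ⌈5075/725⌉ = 7 discs.
A packing using 8 discs:
  disc 1: 675 = 675
  disc 2: 650 = 650
  disc 3: 650 = 650
  disc 4: 600 + 125 = 725
  disc 5: 550 + 150 = 700
  disc 6: 475 + 250 = 725
  disc 7: 325 + 325 = 650
  disc 8: 300 = 300
No arrangement into 7 discs stays within capacity, so 8 is optimal.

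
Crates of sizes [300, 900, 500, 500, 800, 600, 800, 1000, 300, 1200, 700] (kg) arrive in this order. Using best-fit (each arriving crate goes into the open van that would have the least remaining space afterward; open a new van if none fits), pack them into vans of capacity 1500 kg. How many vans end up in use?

6

  300 → van 1 (new)  [load 300/1500]
  900 → van 1  [load 1200/1500]
  500 → van 2 (new)  [load 500/1500]
  500 → van 2  [load 1000/1500]
  800 → van 3 (new)  [load 800/1500]
  600 → van 3  [load 1400/1500]
  800 → van 4 (new)  [load 800/1500]
  1000 → van 5 (new)  [load 1000/1500]
  300 → van 1  [load 1500/1500]
  1200 → van 6 (new)  [load 1200/1500]
  700 → van 4  [load 1500/1500]
6 vans opened.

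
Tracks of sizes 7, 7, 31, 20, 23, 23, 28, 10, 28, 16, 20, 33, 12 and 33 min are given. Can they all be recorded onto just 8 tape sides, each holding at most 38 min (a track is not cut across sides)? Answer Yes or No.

Total = 291 min; ⌈291/38⌉ = 8.
9 tracks each exceed half the capacity and cannot share a side, forcing at least 9 tape sides.
At least 9 tape sides are required, but only 8 are allowed.

No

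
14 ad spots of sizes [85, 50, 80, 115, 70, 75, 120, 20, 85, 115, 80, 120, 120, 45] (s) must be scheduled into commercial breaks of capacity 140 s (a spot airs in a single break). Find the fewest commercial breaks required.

11

Total = 120 + 120 + 120 + 115 + 115 + 85 + 85 + 80 + 80 + 75 + 70 + 50 + 45 + 20 = 1180 s.
Lower bound: ⌈1180/140⌉ = 9 commercial breaks.
Also, 10 ad spots each exceed 70 s, and no two of those can share a break, so at least 10 commercial breaks are needed.
A packing using 11 commercial breaks:
  break 1: 120 + 20 = 140
  break 2: 120 = 120
  break 3: 120 = 120
  break 4: 115 = 115
  break 5: 115 = 115
  break 6: 85 + 50 = 135
  break 7: 85 + 45 = 130
  break 8: 80 = 80
  break 9: 80 = 80
  break 10: 75 = 75
  break 11: 70 = 70
No arrangement into 10 commercial breaks stays within capacity, so 11 is optimal.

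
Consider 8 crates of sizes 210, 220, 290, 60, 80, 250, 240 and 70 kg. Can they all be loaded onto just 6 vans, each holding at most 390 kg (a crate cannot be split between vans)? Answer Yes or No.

Yes

A valid assignment using 5 vans:
  van 1: 290 + 80 = 370
  van 2: 250 + 70 + 60 = 380
  van 3: 240 = 240
  van 4: 220 = 220
  van 5: 210 = 210
That uses only 5 ≤ 6, so 6 vans are enough.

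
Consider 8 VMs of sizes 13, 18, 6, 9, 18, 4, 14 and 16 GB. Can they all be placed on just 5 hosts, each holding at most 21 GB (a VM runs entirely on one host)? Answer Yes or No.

Total = 98 GB; ⌈98/21⌉ = 5.
The bound of 5 does not rule out 5, but exhaustive search shows no assignment into 5 hosts of capacity 21 GB exists — the minimum is 6.

No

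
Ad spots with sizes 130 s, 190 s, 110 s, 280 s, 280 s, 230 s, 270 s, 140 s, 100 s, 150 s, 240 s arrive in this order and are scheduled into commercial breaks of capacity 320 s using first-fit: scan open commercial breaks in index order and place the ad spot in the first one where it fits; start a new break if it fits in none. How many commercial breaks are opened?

  130 → break 1 (new)  [load 130/320]
  190 → break 1  [load 320/320]
  110 → break 2 (new)  [load 110/320]
  280 → break 3 (new)  [load 280/320]
  280 → break 4 (new)  [load 280/320]
  230 → break 5 (new)  [load 230/320]
  270 → break 6 (new)  [load 270/320]
  140 → break 2  [load 250/320]
  100 → break 7 (new)  [load 100/320]
  150 → break 7  [load 250/320]
  240 → break 8 (new)  [load 240/320]
8 commercial breaks opened.

8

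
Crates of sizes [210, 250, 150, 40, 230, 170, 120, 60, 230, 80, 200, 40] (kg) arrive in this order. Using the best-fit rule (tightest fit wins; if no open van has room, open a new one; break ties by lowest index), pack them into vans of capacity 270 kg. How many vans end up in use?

  210 → van 1 (new)  [load 210/270]
  250 → van 2 (new)  [load 250/270]
  150 → van 3 (new)  [load 150/270]
  40 → van 1  [load 250/270]
  230 → van 4 (new)  [load 230/270]
  170 → van 5 (new)  [load 170/270]
  120 → van 3  [load 270/270]
  60 → van 5  [load 230/270]
  230 → van 6 (new)  [load 230/270]
  80 → van 7 (new)  [load 80/270]
  200 → van 8 (new)  [load 200/270]
  40 → van 4  [load 270/270]
8 vans opened.

8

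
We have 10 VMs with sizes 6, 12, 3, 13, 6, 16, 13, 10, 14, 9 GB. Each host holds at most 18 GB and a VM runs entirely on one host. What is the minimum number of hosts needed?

Total = 16 + 14 + 13 + 13 + 12 + 10 + 9 + 6 + 6 + 3 = 102 GB.
Lower bound: ⌈102/18⌉ = 6 hosts.
A packing using 7 hosts:
  host 1: 16 = 16
  host 2: 14 + 3 = 17
  host 3: 13 = 13
  host 4: 13 = 13
  host 5: 12 + 6 = 18
  host 6: 10 + 6 = 16
  host 7: 9 = 9
No arrangement into 6 hosts stays within capacity, so 7 is optimal.

7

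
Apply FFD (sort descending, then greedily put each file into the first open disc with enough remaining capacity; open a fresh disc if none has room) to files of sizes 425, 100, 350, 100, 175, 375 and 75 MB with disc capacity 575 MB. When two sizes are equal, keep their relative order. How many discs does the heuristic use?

3

Sorted descending: 425, 375, 350, 175, 100, 100, 75.
  425 → disc 1 (new)  [load 425/575]
  375 → disc 2 (new)  [load 375/575]
  350 → disc 3 (new)  [load 350/575]
  175 → disc 2  [load 550/575]
  100 → disc 1  [load 525/575]
  100 → disc 3  [load 450/575]
  75 → disc 3  [load 525/575]
3 discs opened.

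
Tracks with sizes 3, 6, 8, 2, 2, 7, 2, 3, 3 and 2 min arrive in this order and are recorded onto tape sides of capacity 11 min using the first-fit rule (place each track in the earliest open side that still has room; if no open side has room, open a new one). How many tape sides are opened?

  3 → side 1 (new)  [load 3/11]
  6 → side 1  [load 9/11]
  8 → side 2 (new)  [load 8/11]
  2 → side 1  [load 11/11]
  2 → side 2  [load 10/11]
  7 → side 3 (new)  [load 7/11]
  2 → side 3  [load 9/11]
  3 → side 4 (new)  [load 3/11]
  3 → side 4  [load 6/11]
  2 → side 3  [load 11/11]
4 tape sides opened.

4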